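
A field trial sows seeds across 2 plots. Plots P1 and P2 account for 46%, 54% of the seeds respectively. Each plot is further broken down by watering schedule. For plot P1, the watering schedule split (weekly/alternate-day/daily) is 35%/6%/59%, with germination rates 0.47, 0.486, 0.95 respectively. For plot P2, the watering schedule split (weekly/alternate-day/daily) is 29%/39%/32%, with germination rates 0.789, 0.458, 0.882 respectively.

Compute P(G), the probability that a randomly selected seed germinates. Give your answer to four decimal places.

P(G) ≈ 0.7193

P(G|P1) = 0.35·0.47 + 0.06·0.486 + 0.59·0.95 = 0.1645 + 0.02916 + 0.5605 = 0.75416
P(G|P2) = 0.29·0.789 + 0.39·0.458 + 0.32·0.882 = 0.22881 + 0.17862 + 0.28224 = 0.68967
By total probability over the outer partition,
P(G) = 0.46·0.75416 + 0.54·0.68967
      = 0.3469136 + 0.3724218 = 0.7193354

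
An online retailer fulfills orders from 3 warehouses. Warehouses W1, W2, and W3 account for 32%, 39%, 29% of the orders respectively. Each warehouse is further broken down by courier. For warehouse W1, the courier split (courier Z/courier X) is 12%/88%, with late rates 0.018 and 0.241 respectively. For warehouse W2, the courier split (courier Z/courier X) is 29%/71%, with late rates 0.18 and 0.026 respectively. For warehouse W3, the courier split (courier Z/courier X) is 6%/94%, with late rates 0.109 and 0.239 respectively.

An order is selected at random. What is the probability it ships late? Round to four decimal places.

0.1632

P(L|W1) = 0.12·0.018 + 0.88·0.241 = 0.00216 + 0.21208 = 0.21424
P(L|W2) = 0.29·0.18 + 0.71·0.026 = 0.0522 + 0.01846 = 0.07066
P(L|W3) = 0.06·0.109 + 0.94·0.239 = 0.00654 + 0.22466 = 0.2312
Then overall,
P(L) = 0.32·0.21424 + 0.39·0.07066 + 0.29·0.2312
      = 0.0685568 + 0.0275574 + 0.067048 = 0.1631622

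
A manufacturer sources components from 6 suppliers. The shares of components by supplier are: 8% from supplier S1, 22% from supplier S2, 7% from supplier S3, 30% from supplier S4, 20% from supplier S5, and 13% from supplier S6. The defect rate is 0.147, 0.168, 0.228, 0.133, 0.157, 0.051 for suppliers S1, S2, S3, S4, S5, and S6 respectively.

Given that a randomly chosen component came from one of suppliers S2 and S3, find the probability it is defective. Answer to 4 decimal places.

0.1825

Let S = {S2, S3}.
P(S) = 0.22 + 0.07 = 0.29.
P(D ∩ S) = 0.168·0.22 + 0.228·0.07 = 0.03696 + 0.01596 = 0.05292.
P(D | S) = 0.05292 / 0.29 = 0.182483…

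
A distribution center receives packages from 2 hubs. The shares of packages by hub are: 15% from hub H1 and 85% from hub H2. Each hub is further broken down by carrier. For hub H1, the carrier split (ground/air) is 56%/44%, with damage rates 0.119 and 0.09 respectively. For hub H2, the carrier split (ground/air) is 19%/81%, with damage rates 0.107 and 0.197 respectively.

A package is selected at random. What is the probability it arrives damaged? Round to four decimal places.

0.1689

P(D|H1) = 0.56·0.119 + 0.44·0.09 = 0.06664 + 0.0396 = 0.10624
P(D|H2) = 0.19·0.107 + 0.81·0.197 = 0.02033 + 0.15957 = 0.1799
By total probability over the outer partition,
P(D) = 0.15·0.10624 + 0.85·0.1799
      = 0.015936 + 0.152915 = 0.168851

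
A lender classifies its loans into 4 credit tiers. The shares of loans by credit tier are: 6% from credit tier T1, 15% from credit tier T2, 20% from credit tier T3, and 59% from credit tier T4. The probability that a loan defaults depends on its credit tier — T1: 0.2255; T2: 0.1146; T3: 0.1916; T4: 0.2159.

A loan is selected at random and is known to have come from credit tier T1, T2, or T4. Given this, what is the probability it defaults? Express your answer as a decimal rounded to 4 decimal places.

Let S = {T1, T2, T4}.
P(S) = 0.06 + 0.15 + 0.59 = 0.8.
P(D ∩ S) = 0.2255·0.06 + 0.1146·0.15 + 0.2159·0.59 = 0.01353 + 0.01719 + 0.127381 = 0.158101.
P(D | S) = 0.158101 / 0.8 = 0.197626…

P(D|S) ≈ 0.1976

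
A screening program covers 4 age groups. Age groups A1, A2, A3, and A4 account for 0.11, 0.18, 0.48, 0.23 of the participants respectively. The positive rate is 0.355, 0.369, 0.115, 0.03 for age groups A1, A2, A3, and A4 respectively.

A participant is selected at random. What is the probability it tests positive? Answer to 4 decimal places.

P(T) = P(T|A1)·P(A1) + P(T|A2)·P(A2) + P(T|A3)·P(A3) + P(T|A4)·P(A4)
      = 0.355·0.11 + 0.369·0.18 + 0.115·0.48 + 0.03·0.23
      = 0.03905 + 0.06642 + 0.0552 + 0.0069 = 0.16757

P(T) ≈ 0.1676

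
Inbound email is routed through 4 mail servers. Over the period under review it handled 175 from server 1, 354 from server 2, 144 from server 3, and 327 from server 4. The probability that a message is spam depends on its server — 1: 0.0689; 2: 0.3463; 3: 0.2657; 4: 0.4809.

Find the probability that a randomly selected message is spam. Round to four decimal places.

Total: 175 + 354 + 144 + 327 = 1000.
P(1) = 175/1000 = 0.175. P(2) = 354/1000 = 0.354. P(3) = 144/1000 = 0.144. P(4) = 327/1000 = 0.327.
Using total probability over the partition,
P(S) = P(S|1)·P(1) + P(S|2)·P(2) + P(S|3)·P(3) + P(S|4)·P(4)
      = 0.0689·0.175 + 0.3463·0.354 + 0.2657·0.144 + 0.4809·0.327
      = 0.0120575 + 0.1225902 + 0.0382608 + 0.1572543 = 0.3301628

0.3302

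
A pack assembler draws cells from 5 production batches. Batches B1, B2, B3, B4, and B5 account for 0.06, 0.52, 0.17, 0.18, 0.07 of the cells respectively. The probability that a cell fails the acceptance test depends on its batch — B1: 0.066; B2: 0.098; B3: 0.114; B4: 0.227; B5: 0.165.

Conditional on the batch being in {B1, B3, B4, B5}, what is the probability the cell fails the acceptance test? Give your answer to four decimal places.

P(F|S) ≈ 0.1578

Let S = {B1, B3, B4, B5}.
P(S) = 0.06 + 0.17 + 0.18 + 0.07 = 0.48.
P(F ∩ S) = 0.066·0.06 + 0.114·0.17 + 0.227·0.18 + 0.165·0.07 = 0.00396 + 0.01938 + 0.04086 + 0.01155 = 0.07575.
P(F | S) = 0.07575 / 0.48 = 0.157813…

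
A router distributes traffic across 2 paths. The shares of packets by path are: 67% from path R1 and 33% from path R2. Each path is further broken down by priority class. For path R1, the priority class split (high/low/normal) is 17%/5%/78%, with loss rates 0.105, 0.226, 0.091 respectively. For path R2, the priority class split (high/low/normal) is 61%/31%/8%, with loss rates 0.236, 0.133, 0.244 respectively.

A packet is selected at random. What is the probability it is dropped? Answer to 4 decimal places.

P(L|R1) = 0.17·0.105 + 0.05·0.226 + 0.78·0.091 = 0.01785 + 0.0113 + 0.07098 = 0.10013
P(L|R2) = 0.61·0.236 + 0.31·0.133 + 0.08·0.244 = 0.14396 + 0.04123 + 0.01952 = 0.20471
Then overall,
P(L) = 0.67·0.10013 + 0.33·0.20471
      = 0.0670871 + 0.0675543 = 0.1346414

P(L) ≈ 0.1346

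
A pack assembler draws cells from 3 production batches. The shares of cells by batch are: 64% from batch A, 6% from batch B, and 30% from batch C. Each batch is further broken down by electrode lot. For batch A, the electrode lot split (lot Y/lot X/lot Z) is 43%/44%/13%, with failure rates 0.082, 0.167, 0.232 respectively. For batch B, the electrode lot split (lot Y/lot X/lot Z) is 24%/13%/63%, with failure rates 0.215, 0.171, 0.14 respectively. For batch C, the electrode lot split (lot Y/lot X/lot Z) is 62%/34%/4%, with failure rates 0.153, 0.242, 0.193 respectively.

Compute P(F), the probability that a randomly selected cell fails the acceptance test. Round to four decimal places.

0.1541

P(F|A) = 0.43·0.082 + 0.44·0.167 + 0.13·0.232 = 0.03526 + 0.07348 + 0.03016 = 0.1389
P(F|B) = 0.24·0.215 + 0.13·0.171 + 0.63·0.14 = 0.0516 + 0.02223 + 0.0882 = 0.16203
P(F|C) = 0.62·0.153 + 0.34·0.242 + 0.04·0.193 = 0.09486 + 0.08228 + 0.00772 = 0.18486
Then overall,
P(F) = 0.64·0.1389 + 0.06·0.16203 + 0.3·0.18486
      = 0.088896 + 0.0097218 + 0.055458 = 0.1540758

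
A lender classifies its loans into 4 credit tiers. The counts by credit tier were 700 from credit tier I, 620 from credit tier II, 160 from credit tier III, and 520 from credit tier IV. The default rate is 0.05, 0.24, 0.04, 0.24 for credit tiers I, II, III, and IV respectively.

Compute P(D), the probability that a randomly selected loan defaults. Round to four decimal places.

Total: 700 + 620 + 160 + 520 = 2000.
P(I) = 700/2000 = 0.35. P(II) = 620/2000 = 0.31. P(III) = 160/2000 = 0.08. P(IV) = 520/2000 = 0.26.
Using total probability over the partition,
P(D) = P(D|I)·P(I) + P(D|II)·P(II) + P(D|III)·P(III) + P(D|IV)·P(IV)
      = 0.05·0.35 + 0.24·0.31 + 0.04·0.08 + 0.24·0.26
      = 0.0175 + 0.0744 + 0.0032 + 0.0624 = 0.1575

P(D) ≈ 0.1575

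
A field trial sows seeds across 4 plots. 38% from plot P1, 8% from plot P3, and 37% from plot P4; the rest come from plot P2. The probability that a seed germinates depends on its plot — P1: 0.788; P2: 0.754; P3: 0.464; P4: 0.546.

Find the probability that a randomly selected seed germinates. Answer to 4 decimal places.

P(P2) = 1 − (0.38 + 0.08 + 0.37) = 0.17.
P(G) = P(G|P1)·P(P1) + P(G|P2)·P(P2) + P(G|P3)·P(P3) + P(G|P4)·P(P4)
      = 0.788·0.38 + 0.754·0.17 + 0.464·0.08 + 0.546·0.37
      = 0.29944 + 0.12818 + 0.03712 + 0.20202 = 0.66676

P(G) ≈ 0.6668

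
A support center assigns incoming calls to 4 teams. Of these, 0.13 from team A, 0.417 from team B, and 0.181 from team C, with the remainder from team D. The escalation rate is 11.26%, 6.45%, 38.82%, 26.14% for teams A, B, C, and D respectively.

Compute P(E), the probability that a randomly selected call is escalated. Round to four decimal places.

P(D) = 1 − (0.13 + 0.417 + 0.181) = 0.272.
P(E) = P(E|A)·P(A) + P(E|B)·P(B) + P(E|C)·P(C) + P(E|D)·P(D)
      = 0.1126·0.13 + 0.0645·0.417 + 0.3882·0.181 + 0.2614·0.272
      = 0.014638 + 0.0268965 + 0.0702642 + 0.0711008 = 0.1828995

P(E) ≈ 0.1829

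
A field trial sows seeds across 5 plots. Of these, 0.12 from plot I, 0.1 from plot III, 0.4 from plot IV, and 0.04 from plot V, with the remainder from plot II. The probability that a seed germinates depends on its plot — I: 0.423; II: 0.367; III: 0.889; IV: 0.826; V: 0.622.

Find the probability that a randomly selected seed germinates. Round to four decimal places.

P(II) = 1 − (0.12 + 0.1 + 0.4 + 0.04) = 0.34.
Using total probability over the partition,
P(G) = P(G|I)·P(I) + P(G|II)·P(II) + P(G|III)·P(III) + P(G|IV)·P(IV) + P(G|V)·P(V)
      = 0.423·0.12 + 0.367·0.34 + 0.889·0.1 + 0.826·0.4 + 0.622·0.04
      = 0.05076 + 0.12478 + 0.0889 + 0.3304 + 0.02488 = 0.61972

0.6197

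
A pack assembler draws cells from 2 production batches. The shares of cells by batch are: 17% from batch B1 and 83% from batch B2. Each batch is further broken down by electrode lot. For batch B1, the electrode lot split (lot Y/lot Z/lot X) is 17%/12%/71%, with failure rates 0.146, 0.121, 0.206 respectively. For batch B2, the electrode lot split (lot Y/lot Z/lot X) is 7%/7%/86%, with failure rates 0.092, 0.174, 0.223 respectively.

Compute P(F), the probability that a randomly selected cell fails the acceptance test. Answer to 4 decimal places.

0.2062

P(F|B1) = 0.17·0.146 + 0.12·0.121 + 0.71·0.206 = 0.02482 + 0.01452 + 0.14626 = 0.1856
P(F|B2) = 0.07·0.092 + 0.07·0.174 + 0.86·0.223 = 0.00644 + 0.01218 + 0.19178 = 0.2104
Then overall,
P(F) = 0.17·0.1856 + 0.83·0.2104
      = 0.031552 + 0.174632 = 0.206184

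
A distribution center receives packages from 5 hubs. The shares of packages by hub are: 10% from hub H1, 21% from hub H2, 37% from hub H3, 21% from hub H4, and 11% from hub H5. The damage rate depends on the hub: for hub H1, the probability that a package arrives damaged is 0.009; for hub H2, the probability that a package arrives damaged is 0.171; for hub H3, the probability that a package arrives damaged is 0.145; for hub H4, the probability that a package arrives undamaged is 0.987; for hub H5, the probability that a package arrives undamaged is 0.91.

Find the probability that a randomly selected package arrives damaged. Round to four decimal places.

0.1031

P(D|H4) = 1 − 0.987 = 0.013.
P(D|H5) = 1 − 0.91 = 0.09.
P(D) = P(D|H1)·P(H1) + P(D|H2)·P(H2) + P(D|H3)·P(H3) + P(D|H4)·P(H4) + P(D|H5)·P(H5)
      = 0.009·0.1 + 0.171·0.21 + 0.145·0.37 + 0.013·0.21 + 0.09·0.11
      = 0.0009 + 0.03591 + 0.05365 + 0.00273 + 0.0099 = 0.10309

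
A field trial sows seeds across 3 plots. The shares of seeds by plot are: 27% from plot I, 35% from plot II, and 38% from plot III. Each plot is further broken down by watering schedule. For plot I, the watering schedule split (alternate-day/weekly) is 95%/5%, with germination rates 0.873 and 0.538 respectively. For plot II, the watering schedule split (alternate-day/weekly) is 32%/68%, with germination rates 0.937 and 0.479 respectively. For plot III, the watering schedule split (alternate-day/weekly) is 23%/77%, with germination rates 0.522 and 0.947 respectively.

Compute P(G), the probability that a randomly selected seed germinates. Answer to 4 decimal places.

P(G|I) = 0.95·0.873 + 0.05·0.538 = 0.82935 + 0.0269 = 0.85625
P(G|II) = 0.32·0.937 + 0.68·0.479 = 0.29984 + 0.32572 = 0.62556
P(G|III) = 0.23·0.522 + 0.77·0.947 = 0.12006 + 0.72919 = 0.84925
By total probability over the outer partition,
P(G) = 0.27·0.85625 + 0.35·0.62556 + 0.38·0.84925
      = 0.2311875 + 0.218946 + 0.322715 = 0.7728485

P(G) ≈ 0.7728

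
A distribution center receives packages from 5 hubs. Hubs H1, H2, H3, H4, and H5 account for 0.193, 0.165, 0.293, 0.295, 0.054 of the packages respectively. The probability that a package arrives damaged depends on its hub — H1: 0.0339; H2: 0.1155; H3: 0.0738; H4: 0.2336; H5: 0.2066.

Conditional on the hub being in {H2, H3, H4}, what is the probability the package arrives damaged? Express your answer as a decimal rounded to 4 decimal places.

Let S = {H2, H3, H4}.
P(S) = 0.165 + 0.293 + 0.295 = 0.753.
P(D ∩ S) = 0.1155·0.165 + 0.0738·0.293 + 0.2336·0.295 = 0.0190575 + 0.0216234 + 0.068912 = 0.1095929.
P(D | S) = 0.1095929 / 0.753 = 0.145542…

P(D|S) ≈ 0.1455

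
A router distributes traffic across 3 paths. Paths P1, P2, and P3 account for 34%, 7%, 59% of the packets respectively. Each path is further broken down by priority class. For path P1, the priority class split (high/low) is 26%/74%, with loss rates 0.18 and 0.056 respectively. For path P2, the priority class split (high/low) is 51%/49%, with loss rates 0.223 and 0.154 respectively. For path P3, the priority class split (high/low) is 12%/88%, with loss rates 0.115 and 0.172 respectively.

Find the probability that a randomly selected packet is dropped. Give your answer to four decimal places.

P(L|P1) = 0.26·0.18 + 0.74·0.056 = 0.0468 + 0.04144 = 0.08824
P(L|P2) = 0.51·0.223 + 0.49·0.154 = 0.11373 + 0.07546 = 0.18919
P(L|P3) = 0.12·0.115 + 0.88·0.172 = 0.0138 + 0.15136 = 0.16516
Then overall,
P(L) = 0.34·0.08824 + 0.07·0.18919 + 0.59·0.16516
      = 0.0300016 + 0.0132433 + 0.0974444 = 0.1406893

P(L) ≈ 0.1407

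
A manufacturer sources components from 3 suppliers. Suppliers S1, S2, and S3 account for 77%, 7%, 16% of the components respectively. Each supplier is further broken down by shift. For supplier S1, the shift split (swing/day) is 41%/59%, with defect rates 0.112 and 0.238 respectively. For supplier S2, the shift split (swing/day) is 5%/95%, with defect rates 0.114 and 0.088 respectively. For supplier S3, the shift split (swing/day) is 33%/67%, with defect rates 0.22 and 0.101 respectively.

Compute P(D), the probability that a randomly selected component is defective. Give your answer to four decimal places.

P(D|S1) = 0.41·0.112 + 0.59·0.238 = 0.04592 + 0.14042 = 0.18634
P(D|S2) = 0.05·0.114 + 0.95·0.088 = 0.0057 + 0.0836 = 0.0893
P(D|S3) = 0.33·0.22 + 0.67·0.101 = 0.0726 + 0.06767 = 0.14027
Then overall,
P(D) = 0.77·0.18634 + 0.07·0.0893 + 0.16·0.14027
      = 0.1434818 + 0.006251 + 0.0224432 = 0.172176

0.1722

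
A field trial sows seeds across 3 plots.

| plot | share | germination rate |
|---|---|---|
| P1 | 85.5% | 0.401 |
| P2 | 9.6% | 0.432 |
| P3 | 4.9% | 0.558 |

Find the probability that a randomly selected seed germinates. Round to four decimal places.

Summing over the partition,
P(G) = P(G|P1)·P(P1) + P(G|P2)·P(P2) + P(G|P3)·P(P3)
      = 0.401·0.855 + 0.432·0.096 + 0.558·0.049
      = 0.342855 + 0.041472 + 0.027342 = 0.411669

P(G) ≈ 0.4117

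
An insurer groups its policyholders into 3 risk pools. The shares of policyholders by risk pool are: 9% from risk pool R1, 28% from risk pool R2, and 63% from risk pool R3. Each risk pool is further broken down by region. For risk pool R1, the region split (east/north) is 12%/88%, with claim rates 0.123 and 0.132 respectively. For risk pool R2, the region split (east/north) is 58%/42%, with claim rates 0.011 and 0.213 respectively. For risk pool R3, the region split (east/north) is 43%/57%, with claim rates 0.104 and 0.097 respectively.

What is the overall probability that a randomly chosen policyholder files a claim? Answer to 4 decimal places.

P(C) ≈ 0.1016

P(C|R1) = 0.12·0.123 + 0.88·0.132 = 0.01476 + 0.11616 = 0.13092
P(C|R2) = 0.58·0.011 + 0.42·0.213 = 0.00638 + 0.08946 = 0.09584
P(C|R3) = 0.43·0.104 + 0.57·0.097 = 0.04472 + 0.05529 = 0.10001
By total probability over the outer partition,
P(C) = 0.09·0.13092 + 0.28·0.09584 + 0.63·0.10001
      = 0.0117828 + 0.0268352 + 0.0630063 = 0.1016243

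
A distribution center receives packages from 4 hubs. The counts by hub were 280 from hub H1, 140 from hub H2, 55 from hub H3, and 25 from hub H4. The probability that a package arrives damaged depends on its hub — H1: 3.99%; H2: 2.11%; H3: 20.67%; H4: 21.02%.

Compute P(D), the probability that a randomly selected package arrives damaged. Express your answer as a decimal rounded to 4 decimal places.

Total: 280 + 140 + 55 + 25 = 500.
P(H1) = 280/500 = 0.56. P(H2) = 140/500 = 0.28. P(H3) = 55/500 = 0.11. P(H4) = 25/500 = 0.05.
By the law of total probability,
P(D) = P(D|H1)·P(H1) + P(D|H2)·P(H2) + P(D|H3)·P(H3) + P(D|H4)·P(H4)
      = 0.0399·0.56 + 0.0211·0.28 + 0.2067·0.11 + 0.2102·0.05
      = 0.022344 + 0.005908 + 0.022737 + 0.01051 = 0.061499

P(D) ≈ 0.0615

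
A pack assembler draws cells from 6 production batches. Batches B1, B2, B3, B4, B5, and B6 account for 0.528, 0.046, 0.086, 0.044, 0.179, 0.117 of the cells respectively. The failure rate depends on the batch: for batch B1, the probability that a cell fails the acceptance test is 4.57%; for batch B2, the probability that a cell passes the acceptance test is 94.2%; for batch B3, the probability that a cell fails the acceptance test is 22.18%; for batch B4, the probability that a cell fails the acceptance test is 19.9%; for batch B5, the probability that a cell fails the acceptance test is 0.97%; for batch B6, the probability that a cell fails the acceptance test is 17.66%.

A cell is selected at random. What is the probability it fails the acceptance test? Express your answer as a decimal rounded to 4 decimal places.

0.0770

P(F|B2) = 1 − 0.942 = 0.058.
Summing over the partition,
P(F) = P(F|B1)·P(B1) + P(F|B2)·P(B2) + P(F|B3)·P(B3) + P(F|B4)·P(B4) + P(F|B5)·P(B5) + P(F|B6)·P(B6)
      = 0.0457·0.528 + 0.058·0.046 + 0.2218·0.086 + 0.199·0.044 + 0.0097·0.179 + 0.1766·0.117
      = 0.0241296 + 0.002668 + 0.0190748 + 0.008756 + 0.0017363 + 0.0206622 = 0.0770269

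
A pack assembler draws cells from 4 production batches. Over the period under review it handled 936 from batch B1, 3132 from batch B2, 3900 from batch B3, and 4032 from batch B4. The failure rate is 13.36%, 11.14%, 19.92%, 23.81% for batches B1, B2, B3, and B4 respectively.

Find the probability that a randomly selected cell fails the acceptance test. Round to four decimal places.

Total: 936 + 3132 + 3900 + 4032 = 12000.
P(B1) = 936/12000 = 0.078. P(B2) = 3132/12000 = 0.261. P(B3) = 3900/12000 = 0.325. P(B4) = 4032/12000 = 0.336.
By the law of total probability,
P(F) = P(F|B1)·P(B1) + P(F|B2)·P(B2) + P(F|B3)·P(B3) + P(F|B4)·P(B4)
      = 0.1336·0.078 + 0.1114·0.261 + 0.1992·0.325 + 0.2381·0.336
      = 0.0104208 + 0.0290754 + 0.06474 + 0.0800016 = 0.1842378

0.1842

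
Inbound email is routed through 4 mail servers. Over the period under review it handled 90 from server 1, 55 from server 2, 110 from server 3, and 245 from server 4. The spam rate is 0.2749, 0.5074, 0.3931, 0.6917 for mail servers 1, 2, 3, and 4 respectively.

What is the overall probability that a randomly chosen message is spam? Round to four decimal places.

P(S) ≈ 0.5307

Total: 90 + 55 + 110 + 245 = 500.
P(1) = 90/500 = 0.18. P(2) = 55/500 = 0.11. P(3) = 110/500 = 0.22. P(4) = 245/500 = 0.49.
Summing over the partition,
P(S) = P(S|1)·P(1) + P(S|2)·P(2) + P(S|3)·P(3) + P(S|4)·P(4)
      = 0.2749·0.18 + 0.5074·0.11 + 0.3931·0.22 + 0.6917·0.49
      = 0.049482 + 0.055814 + 0.086482 + 0.338933 = 0.530711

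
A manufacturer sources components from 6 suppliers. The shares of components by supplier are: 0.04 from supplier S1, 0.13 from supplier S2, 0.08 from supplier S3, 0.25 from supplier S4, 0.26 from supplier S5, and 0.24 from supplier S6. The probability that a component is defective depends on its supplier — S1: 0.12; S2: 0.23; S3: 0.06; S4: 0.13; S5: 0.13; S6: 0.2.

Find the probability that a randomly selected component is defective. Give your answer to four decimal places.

P(D) ≈ 0.1538

Summing over the partition,
P(D) = P(D|S1)·P(S1) + P(D|S2)·P(S2) + P(D|S3)·P(S3) + P(D|S4)·P(S4) + P(D|S5)·P(S5) + P(D|S6)·P(S6)
      = 0.12·0.04 + 0.23·0.13 + 0.06·0.08 + 0.13·0.25 + 0.13·0.26 + 0.2·0.24
      = 0.0048 + 0.0299 + 0.0048 + 0.0325 + 0.0338 + 0.048 = 0.1538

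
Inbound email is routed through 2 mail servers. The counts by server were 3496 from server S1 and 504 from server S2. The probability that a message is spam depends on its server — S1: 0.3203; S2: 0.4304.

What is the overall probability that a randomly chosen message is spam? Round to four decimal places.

P(S) ≈ 0.3342

Total: 3496 + 504 = 4000.
P(S1) = 3496/4000 = 0.874. P(S2) = 504/4000 = 0.126.
Using total probability over the partition,
P(S) = P(S|S1)·P(S1) + P(S|S2)·P(S2)
      = 0.3203·0.874 + 0.4304·0.126
      = 0.2799422 + 0.0542304 = 0.3341726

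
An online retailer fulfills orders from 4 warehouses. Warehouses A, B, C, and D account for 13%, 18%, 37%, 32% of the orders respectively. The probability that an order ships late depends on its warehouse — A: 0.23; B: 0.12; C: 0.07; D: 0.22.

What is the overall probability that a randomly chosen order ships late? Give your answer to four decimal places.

P(L) = P(L|A)·P(A) + P(L|B)·P(B) + P(L|C)·P(C) + P(L|D)·P(D)
      = 0.23·0.13 + 0.12·0.18 + 0.07·0.37 + 0.22·0.32
      = 0.0299 + 0.0216 + 0.0259 + 0.0704 = 0.1478

P(L) ≈ 0.1478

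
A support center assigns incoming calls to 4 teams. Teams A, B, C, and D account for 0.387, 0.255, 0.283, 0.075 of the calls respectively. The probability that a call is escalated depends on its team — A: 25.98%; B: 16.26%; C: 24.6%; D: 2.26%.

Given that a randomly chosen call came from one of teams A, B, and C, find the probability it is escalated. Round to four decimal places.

Let S = {A, B, C}.
P(S) = 0.387 + 0.255 + 0.283 = 0.925.
P(E ∩ S) = 0.2598·0.387 + 0.1626·0.255 + 0.246·0.283 = 0.1005426 + 0.041463 + 0.069618 = 0.2116236.
P(E | S) = 0.2116236 / 0.925 = 0.228782…

P(E|S) ≈ 0.2288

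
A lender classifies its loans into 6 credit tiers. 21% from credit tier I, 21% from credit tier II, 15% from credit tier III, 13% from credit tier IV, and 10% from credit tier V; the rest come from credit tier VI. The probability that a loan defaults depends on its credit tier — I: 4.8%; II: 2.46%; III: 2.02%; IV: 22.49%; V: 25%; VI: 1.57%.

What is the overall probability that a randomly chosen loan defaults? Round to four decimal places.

0.0757

P(VI) = 1 − (0.21 + 0.21 + 0.15 + 0.13 + 0.1) = 0.2.
Using total probability over the partition,
P(D) = P(D|I)·P(I) + P(D|II)·P(II) + P(D|III)·P(III) + P(D|IV)·P(IV) + P(D|V)·P(V) + P(D|VI)·P(VI)
      = 0.048·0.21 + 0.0246·0.21 + 0.0202·0.15 + 0.2249·0.13 + 0.25·0.1 + 0.0157·0.2
      = 0.01008 + 0.005166 + 0.00303 + 0.029237 + 0.025 + 0.00314 = 0.075653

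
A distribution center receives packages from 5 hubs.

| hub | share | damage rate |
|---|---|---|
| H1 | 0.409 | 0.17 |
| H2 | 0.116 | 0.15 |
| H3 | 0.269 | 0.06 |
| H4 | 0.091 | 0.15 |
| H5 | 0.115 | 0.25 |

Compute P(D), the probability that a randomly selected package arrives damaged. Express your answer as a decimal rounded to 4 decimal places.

P(D) = P(D|H1)·P(H1) + P(D|H2)·P(H2) + P(D|H3)·P(H3) + P(D|H4)·P(H4) + P(D|H5)·P(H5)
      = 0.17·0.409 + 0.15·0.116 + 0.06·0.269 + 0.15·0.091 + 0.25·0.115
      = 0.06953 + 0.0174 + 0.01614 + 0.01365 + 0.02875 = 0.14547

0.1455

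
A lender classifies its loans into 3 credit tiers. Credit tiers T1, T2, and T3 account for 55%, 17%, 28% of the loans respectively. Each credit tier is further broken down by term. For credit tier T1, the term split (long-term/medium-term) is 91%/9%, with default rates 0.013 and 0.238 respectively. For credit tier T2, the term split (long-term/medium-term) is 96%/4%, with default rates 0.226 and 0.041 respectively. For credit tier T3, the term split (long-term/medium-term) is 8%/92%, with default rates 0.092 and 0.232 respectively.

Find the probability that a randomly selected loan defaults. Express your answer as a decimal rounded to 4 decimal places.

0.1173

P(D|T1) = 0.91·0.013 + 0.09·0.238 = 0.01183 + 0.02142 = 0.03325
P(D|T2) = 0.96·0.226 + 0.04·0.041 = 0.21696 + 0.00164 = 0.2186
P(D|T3) = 0.08·0.092 + 0.92·0.232 = 0.00736 + 0.21344 = 0.2208
By total probability over the outer partition,
P(D) = 0.55·0.03325 + 0.17·0.2186 + 0.28·0.2208
      = 0.0182875 + 0.037162 + 0.061824 = 0.1172735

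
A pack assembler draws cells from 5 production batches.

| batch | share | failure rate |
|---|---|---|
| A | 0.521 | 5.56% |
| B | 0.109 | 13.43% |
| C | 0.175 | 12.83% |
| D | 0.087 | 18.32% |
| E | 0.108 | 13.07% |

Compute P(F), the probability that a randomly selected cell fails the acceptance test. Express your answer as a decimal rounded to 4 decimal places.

P(F) = P(F|A)·P(A) + P(F|B)·P(B) + P(F|C)·P(C) + P(F|D)·P(D) + P(F|E)·P(E)
      = 0.0556·0.521 + 0.1343·0.109 + 0.1283·0.175 + 0.1832·0.087 + 0.1307·0.108
      = 0.0289676 + 0.0146387 + 0.0224525 + 0.0159384 + 0.0141156 = 0.0961128

P(F) ≈ 0.0961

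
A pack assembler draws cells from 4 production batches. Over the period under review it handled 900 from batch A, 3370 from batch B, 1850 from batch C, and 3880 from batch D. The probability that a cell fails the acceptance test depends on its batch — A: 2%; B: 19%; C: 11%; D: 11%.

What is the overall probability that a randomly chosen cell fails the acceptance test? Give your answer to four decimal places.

Total: 900 + 3370 + 1850 + 3880 = 10000.
P(A) = 900/10000 = 0.09. P(B) = 3370/10000 = 0.337. P(C) = 1850/10000 = 0.185. P(D) = 3880/10000 = 0.388.
By the law of total probability,
P(F) = P(F|A)·P(A) + P(F|B)·P(B) + P(F|C)·P(C) + P(F|D)·P(D)
      = 0.02·0.09 + 0.19·0.337 + 0.11·0.185 + 0.11·0.388
      = 0.0018 + 0.06403 + 0.02035 + 0.04268 = 0.12886

P(F) ≈ 0.1289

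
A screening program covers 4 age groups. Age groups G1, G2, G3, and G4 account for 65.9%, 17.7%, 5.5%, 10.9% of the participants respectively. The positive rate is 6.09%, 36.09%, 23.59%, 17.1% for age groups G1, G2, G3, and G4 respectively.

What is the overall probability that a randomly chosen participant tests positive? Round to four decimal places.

0.1356

P(T) = P(T|G1)·P(G1) + P(T|G2)·P(G2) + P(T|G3)·P(G3) + P(T|G4)·P(G4)
      = 0.0609·0.659 + 0.3609·0.177 + 0.2359·0.055 + 0.171·0.109
      = 0.0401331 + 0.0638793 + 0.0129745 + 0.018639 = 0.1356259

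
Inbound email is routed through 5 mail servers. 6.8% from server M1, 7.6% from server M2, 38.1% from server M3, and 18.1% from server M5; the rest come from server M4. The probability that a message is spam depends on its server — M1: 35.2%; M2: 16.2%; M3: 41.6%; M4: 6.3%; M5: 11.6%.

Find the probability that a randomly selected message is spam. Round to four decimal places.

P(M4) = 1 − (0.068 + 0.076 + 0.381 + 0.181) = 0.294.
P(S) = P(S|M1)·P(M1) + P(S|M2)·P(M2) + P(S|M3)·P(M3) + P(S|M4)·P(M4) + P(S|M5)·P(M5)
      = 0.352·0.068 + 0.162·0.076 + 0.416·0.381 + 0.063·0.294 + 0.116·0.181
      = 0.023936 + 0.012312 + 0.158496 + 0.018522 + 0.020996 = 0.234262

P(S) ≈ 0.2343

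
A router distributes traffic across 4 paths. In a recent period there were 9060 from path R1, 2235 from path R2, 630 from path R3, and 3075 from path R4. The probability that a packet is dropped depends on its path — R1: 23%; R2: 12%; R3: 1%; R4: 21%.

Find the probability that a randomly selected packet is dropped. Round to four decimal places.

0.2003

Total: 9060 + 2235 + 630 + 3075 = 15000.
P(R1) = 9060/15000 = 0.604. P(R2) = 2235/15000 = 0.149. P(R3) = 630/15000 = 0.042. P(R4) = 3075/15000 = 0.205.
P(L) = P(L|R1)·P(R1) + P(L|R2)·P(R2) + P(L|R3)·P(R3) + P(L|R4)·P(R4)
      = 0.23·0.604 + 0.12·0.149 + 0.01·0.042 + 0.21·0.205
      = 0.13892 + 0.01788 + 0.00042 + 0.04305 = 0.20027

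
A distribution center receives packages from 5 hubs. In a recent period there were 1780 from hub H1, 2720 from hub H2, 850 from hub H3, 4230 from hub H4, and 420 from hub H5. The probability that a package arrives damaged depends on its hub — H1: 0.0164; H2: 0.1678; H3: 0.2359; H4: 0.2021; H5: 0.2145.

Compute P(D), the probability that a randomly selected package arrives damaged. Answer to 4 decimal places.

P(D) ≈ 0.1631

Total: 1780 + 2720 + 850 + 4230 + 420 = 10000.
P(H1) = 1780/10000 = 0.178. P(H2) = 2720/10000 = 0.272. P(H3) = 850/10000 = 0.085. P(H4) = 4230/10000 = 0.423. P(H5) = 420/10000 = 0.042.
P(D) = P(D|H1)·P(H1) + P(D|H2)·P(H2) + P(D|H3)·P(H3) + P(D|H4)·P(H4) + P(D|H5)·P(H5)
      = 0.0164·0.178 + 0.1678·0.272 + 0.2359·0.085 + 0.2021·0.423 + 0.2145·0.042
      = 0.0029192 + 0.0456416 + 0.0200515 + 0.0854883 + 0.009009 = 0.1631096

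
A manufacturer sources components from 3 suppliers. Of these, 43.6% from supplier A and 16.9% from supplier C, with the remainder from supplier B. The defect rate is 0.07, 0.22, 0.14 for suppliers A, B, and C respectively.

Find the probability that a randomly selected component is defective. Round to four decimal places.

P(D) ≈ 0.1411

P(B) = 1 − (0.436 + 0.169) = 0.395.
P(D) = P(D|A)·P(A) + P(D|B)·P(B) + P(D|C)·P(C)
      = 0.07·0.436 + 0.22·0.395 + 0.14·0.169
      = 0.03052 + 0.0869 + 0.02366 = 0.14108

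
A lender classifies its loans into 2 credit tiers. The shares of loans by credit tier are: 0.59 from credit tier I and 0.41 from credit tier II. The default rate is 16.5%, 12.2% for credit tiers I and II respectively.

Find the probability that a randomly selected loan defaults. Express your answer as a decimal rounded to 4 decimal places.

P(D) = P(D|I)·P(I) + P(D|II)·P(II)
      = 0.165·0.59 + 0.122·0.41
      = 0.09735 + 0.05002 = 0.14737

P(D) ≈ 0.1474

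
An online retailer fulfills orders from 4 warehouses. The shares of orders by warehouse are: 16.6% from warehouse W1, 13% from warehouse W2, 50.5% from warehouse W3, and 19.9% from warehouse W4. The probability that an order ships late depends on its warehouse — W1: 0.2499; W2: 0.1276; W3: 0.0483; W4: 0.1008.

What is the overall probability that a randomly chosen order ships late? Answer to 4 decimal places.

By the law of total probability,
P(L) = P(L|W1)·P(W1) + P(L|W2)·P(W2) + P(L|W3)·P(W3) + P(L|W4)·P(W4)
      = 0.2499·0.166 + 0.1276·0.13 + 0.0483·0.505 + 0.1008·0.199
      = 0.0414834 + 0.016588 + 0.0243915 + 0.0200592 = 0.1025221

P(L) ≈ 0.1025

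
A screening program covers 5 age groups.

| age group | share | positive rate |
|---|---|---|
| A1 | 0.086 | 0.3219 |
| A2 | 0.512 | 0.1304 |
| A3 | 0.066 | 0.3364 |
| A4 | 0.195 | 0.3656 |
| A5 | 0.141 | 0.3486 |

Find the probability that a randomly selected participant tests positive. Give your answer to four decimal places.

P(T) ≈ 0.2371

Using total probability over the partition,
P(T) = P(T|A1)·P(A1) + P(T|A2)·P(A2) + P(T|A3)·P(A3) + P(T|A4)·P(A4) + P(T|A5)·P(A5)
      = 0.3219·0.086 + 0.1304·0.512 + 0.3364·0.066 + 0.3656·0.195 + 0.3486·0.141
      = 0.0276834 + 0.0667648 + 0.0222024 + 0.071292 + 0.0491526 = 0.2370952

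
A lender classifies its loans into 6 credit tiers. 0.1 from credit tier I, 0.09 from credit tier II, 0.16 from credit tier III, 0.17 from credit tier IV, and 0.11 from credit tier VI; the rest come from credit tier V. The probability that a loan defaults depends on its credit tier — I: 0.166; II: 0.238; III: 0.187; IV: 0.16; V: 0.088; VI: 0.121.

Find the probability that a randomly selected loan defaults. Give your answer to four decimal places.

0.1410

P(V) = 1 − (0.1 + 0.09 + 0.16 + 0.17 + 0.11) = 0.37.
P(D) = P(D|I)·P(I) + P(D|II)·P(II) + P(D|III)·P(III) + P(D|IV)·P(IV) + P(D|V)·P(V) + P(D|VI)·P(VI)
      = 0.166·0.1 + 0.238·0.09 + 0.187·0.16 + 0.16·0.17 + 0.088·0.37 + 0.121·0.11
      = 0.0166 + 0.02142 + 0.02992 + 0.0272 + 0.03256 + 0.01331 = 0.14101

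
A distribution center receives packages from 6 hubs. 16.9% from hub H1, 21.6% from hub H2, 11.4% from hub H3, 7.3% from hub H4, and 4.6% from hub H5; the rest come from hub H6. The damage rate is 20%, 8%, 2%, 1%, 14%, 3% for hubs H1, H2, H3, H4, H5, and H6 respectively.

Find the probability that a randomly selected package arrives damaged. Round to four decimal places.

P(H6) = 1 − (0.169 + 0.216 + 0.114 + 0.073 + 0.046) = 0.382.
P(D) = P(D|H1)·P(H1) + P(D|H2)·P(H2) + P(D|H3)·P(H3) + P(D|H4)·P(H4) + P(D|H5)·P(H5) + P(D|H6)·P(H6)
      = 0.2·0.169 + 0.08·0.216 + 0.02·0.114 + 0.01·0.073 + 0.14·0.046 + 0.03·0.382
      = 0.0338 + 0.01728 + 0.00228 + 0.00073 + 0.00644 + 0.01146 = 0.07199

0.0720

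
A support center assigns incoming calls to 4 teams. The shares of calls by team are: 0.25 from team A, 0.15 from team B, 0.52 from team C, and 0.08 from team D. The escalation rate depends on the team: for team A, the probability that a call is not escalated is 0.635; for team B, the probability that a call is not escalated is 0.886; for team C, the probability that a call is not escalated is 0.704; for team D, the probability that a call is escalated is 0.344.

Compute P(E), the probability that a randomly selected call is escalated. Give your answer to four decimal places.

P(E) ≈ 0.2898

P(E|A) = 1 − 0.635 = 0.365.
P(E|B) = 1 − 0.886 = 0.114.
P(E|C) = 1 − 0.704 = 0.296.
By the law of total probability,
P(E) = P(E|A)·P(A) + P(E|B)·P(B) + P(E|C)·P(C) + P(E|D)·P(D)
      = 0.365·0.25 + 0.114·0.15 + 0.296·0.52 + 0.344·0.08
      = 0.09125 + 0.0171 + 0.15392 + 0.02752 = 0.28979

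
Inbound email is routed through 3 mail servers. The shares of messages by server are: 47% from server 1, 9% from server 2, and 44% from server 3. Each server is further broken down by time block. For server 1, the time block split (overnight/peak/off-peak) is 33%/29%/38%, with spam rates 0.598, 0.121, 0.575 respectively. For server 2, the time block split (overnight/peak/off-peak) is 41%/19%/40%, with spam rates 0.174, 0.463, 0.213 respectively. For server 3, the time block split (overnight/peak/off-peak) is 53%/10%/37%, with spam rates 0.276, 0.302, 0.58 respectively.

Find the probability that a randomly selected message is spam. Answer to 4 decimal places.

0.4060

P(S|1) = 0.33·0.598 + 0.29·0.121 + 0.38·0.575 = 0.19734 + 0.03509 + 0.2185 = 0.45093
P(S|2) = 0.41·0.174 + 0.19·0.463 + 0.4·0.213 = 0.07134 + 0.08797 + 0.0852 = 0.24451
P(S|3) = 0.53·0.276 + 0.1·0.302 + 0.37·0.58 = 0.14628 + 0.0302 + 0.2146 = 0.39108
Then overall,
P(S) = 0.47·0.45093 + 0.09·0.24451 + 0.44·0.39108
      = 0.2119371 + 0.0220059 + 0.1720752 = 0.4060182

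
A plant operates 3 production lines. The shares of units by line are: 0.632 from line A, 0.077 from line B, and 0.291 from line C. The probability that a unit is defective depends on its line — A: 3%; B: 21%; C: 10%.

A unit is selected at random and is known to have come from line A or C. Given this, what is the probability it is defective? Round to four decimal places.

0.0521

Let S = {A, C}.
P(S) = 0.632 + 0.291 = 0.923.
P(D ∩ S) = 0.03·0.632 + 0.1·0.291 = 0.01896 + 0.0291 = 0.04806.
P(D | S) = 0.04806 / 0.923 = 0.052069…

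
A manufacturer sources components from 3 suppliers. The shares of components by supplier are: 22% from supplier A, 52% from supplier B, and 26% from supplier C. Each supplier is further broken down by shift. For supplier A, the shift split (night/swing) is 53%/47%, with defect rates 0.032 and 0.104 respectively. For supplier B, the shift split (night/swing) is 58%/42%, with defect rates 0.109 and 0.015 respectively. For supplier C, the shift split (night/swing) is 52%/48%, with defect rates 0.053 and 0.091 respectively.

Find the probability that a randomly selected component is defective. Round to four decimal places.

P(D|A) = 0.53·0.032 + 0.47·0.104 = 0.01696 + 0.04888 = 0.06584
P(D|B) = 0.58·0.109 + 0.42·0.015 = 0.06322 + 0.0063 = 0.06952
P(D|C) = 0.52·0.053 + 0.48·0.091 = 0.02756 + 0.04368 = 0.07124
Then overall,
P(D) = 0.22·0.06584 + 0.52·0.06952 + 0.26·0.07124
      = 0.0144848 + 0.0361504 + 0.0185224 = 0.0691576

P(D) ≈ 0.0692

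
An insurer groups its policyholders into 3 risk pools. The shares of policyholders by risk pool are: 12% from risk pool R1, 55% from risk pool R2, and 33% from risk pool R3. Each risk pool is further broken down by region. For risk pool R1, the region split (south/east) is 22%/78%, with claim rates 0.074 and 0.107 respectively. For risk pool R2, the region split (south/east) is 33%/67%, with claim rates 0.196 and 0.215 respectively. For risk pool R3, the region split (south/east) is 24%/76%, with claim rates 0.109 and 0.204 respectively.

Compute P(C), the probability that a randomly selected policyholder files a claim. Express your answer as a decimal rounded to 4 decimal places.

P(C|R1) = 0.22·0.074 + 0.78·0.107 = 0.01628 + 0.08346 = 0.09974
P(C|R2) = 0.33·0.196 + 0.67·0.215 = 0.06468 + 0.14405 = 0.20873
P(C|R3) = 0.24·0.109 + 0.76·0.204 = 0.02616 + 0.15504 = 0.1812
Then overall,
P(C) = 0.12·0.09974 + 0.55·0.20873 + 0.33·0.1812
      = 0.0119688 + 0.1148015 + 0.059796 = 0.1865663

P(C) ≈ 0.1866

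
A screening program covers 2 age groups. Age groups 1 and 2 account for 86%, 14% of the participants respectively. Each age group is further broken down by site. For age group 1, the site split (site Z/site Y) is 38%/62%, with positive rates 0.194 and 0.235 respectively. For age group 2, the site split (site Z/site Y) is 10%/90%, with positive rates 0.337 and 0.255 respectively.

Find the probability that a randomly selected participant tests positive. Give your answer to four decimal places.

0.2255

P(T|1) = 0.38·0.194 + 0.62·0.235 = 0.07372 + 0.1457 = 0.21942
P(T|2) = 0.1·0.337 + 0.9·0.255 = 0.0337 + 0.2295 = 0.2632
By total probability over the outer partition,
P(T) = 0.86·0.21942 + 0.14·0.2632
      = 0.1887012 + 0.036848 = 0.2255492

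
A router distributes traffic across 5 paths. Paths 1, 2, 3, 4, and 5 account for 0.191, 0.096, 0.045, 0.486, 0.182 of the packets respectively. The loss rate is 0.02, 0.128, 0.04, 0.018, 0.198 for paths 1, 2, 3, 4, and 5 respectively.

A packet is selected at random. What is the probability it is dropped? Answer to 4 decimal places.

By the law of total probability,
P(L) = P(L|1)·P(1) + P(L|2)·P(2) + P(L|3)·P(3) + P(L|4)·P(4) + P(L|5)·P(5)
      = 0.02·0.191 + 0.128·0.096 + 0.04·0.045 + 0.018·0.486 + 0.198·0.182
      = 0.00382 + 0.012288 + 0.0018 + 0.008748 + 0.036036 = 0.062692

P(L) ≈ 0.0627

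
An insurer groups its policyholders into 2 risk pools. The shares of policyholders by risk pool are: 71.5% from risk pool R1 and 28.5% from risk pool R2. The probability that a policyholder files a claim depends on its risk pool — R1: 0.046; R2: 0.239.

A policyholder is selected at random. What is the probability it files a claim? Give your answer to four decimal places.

P(C) = P(C|R1)·P(R1) + P(C|R2)·P(R2)
      = 0.046·0.715 + 0.239·0.285
      = 0.03289 + 0.068115 = 0.101005

0.1010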